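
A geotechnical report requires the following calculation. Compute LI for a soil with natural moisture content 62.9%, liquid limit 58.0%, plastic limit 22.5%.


Result: 1.138

Derivation:
First compute the plasticity index:
PI = LL - PL = 58.0 - 22.5 = 35.5
Then compute the liquidity index:
LI = (w - PL) / PI
LI = (62.9 - 22.5) / 35.5
LI = 1.138


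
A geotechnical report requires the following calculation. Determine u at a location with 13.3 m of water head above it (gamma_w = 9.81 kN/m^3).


Using u = gamma_w * h_w
u = 9.81 * 13.3
u = 130.47 kPa


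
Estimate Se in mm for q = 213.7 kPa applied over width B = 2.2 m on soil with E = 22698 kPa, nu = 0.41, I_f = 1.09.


Using Se = q * B * (1 - nu^2) * I_f / E
1 - nu^2 = 1 - 0.41^2 = 0.8319
Se = 213.7 * 2.2 * 0.8319 * 1.09 / 22698
Se = 0.018782 m
Convert to mm: Se = 0.018782 * 1000 = 18.782 mm


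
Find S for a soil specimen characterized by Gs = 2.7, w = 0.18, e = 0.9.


Using S = Gs * w / e
S = 2.7 * 0.18 / 0.9
S = 0.54


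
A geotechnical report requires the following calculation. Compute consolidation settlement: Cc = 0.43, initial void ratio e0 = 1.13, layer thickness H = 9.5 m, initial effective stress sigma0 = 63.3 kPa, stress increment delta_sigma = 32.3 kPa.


Result: 0.3434 m

Derivation:
Using Sc = Cc * H / (1 + e0) * log10((sigma0 + delta_sigma) / sigma0)
Stress ratio = (63.3 + 32.3) / 63.3 = 1.51027
log10(1.51027) = 0.179054
Cc * H / (1 + e0) = 0.43 * 9.5 / (1 + 1.13) = 1.91784
Sc = 1.91784 * 0.179054
Sc = 0.3434 m


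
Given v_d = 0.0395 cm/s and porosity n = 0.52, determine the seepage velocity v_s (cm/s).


Using v_s = v_d / n
v_s = 0.0395 / 0.52
v_s = 0.07596 cm/s


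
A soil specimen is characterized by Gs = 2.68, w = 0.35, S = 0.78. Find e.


Using the relation e = Gs * w / S
e = 2.68 * 0.35 / 0.78
e = 1.2026


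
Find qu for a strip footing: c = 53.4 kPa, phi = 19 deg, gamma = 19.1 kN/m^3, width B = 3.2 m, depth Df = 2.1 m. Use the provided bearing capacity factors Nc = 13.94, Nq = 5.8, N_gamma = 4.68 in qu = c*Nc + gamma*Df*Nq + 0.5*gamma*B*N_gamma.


Compute qu = c*Nc + gamma*Df*Nq + 0.5*gamma*B*N_gamma
Term 1: 53.4 * 13.94 = 744.396
Term 2: 19.1 * 2.1 * 5.8 = 232.638
Term 3: 0.5 * 19.1 * 3.2 * 4.68 = 143.0208
qu = 744.396 + 232.638 + 143.0208
qu = 1120.05 kPa


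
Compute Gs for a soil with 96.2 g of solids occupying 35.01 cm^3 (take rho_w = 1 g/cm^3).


Using Gs = m_s / (V_s * rho_w)
Since rho_w = 1 g/cm^3:
Gs = 96.2 / 35.01
Gs = 2.748


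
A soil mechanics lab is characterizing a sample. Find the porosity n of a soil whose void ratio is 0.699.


Using the relation n = e / (1 + e)
n = 0.699 / (1 + 0.699)
n = 0.699 / 1.699
n = 0.4114


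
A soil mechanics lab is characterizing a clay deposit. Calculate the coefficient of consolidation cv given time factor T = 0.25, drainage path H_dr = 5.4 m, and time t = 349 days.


Using cv = T * H_dr^2 / t
H_dr^2 = 5.4^2 = 29.16
cv = 0.25 * 29.16 / 349
cv = 0.02089 m^2/day


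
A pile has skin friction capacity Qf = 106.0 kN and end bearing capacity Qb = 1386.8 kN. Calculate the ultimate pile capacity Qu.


Using Qu = Qf + Qb
Qu = 106.0 + 1386.8
Qu = 1492.8 kN


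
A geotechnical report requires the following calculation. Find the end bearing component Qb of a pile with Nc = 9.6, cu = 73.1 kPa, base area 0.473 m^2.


Result: 331.93 kN

Derivation:
Using Qb = Nc * cu * Ab
Qb = 9.6 * 73.1 * 0.473
Qb = 331.93 kN


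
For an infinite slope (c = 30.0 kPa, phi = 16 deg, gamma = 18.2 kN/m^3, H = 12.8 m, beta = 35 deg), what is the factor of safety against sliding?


Result: 0.684

Derivation:
Using Fs = c / (gamma*H*sin(beta)*cos(beta)) + tan(phi)/tan(beta)
Cohesion contribution = 30.0 / (18.2*12.8*sin(35)*cos(35))
Cohesion contribution = 0.274084
Friction contribution = tan(16)/tan(35) = 0.409515
Fs = 0.274084 + 0.409515
Fs = 0.684


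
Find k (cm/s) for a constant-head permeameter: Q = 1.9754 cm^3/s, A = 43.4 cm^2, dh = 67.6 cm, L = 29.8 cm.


Result: 0.020065 cm/s

Derivation:
Compute hydraulic gradient:
i = dh / L = 67.6 / 29.8 = 2.26846
Then apply Darcy's law:
k = Q / (A * i)
k = 1.9754 / (43.4 * 2.26846)
k = 1.9754 / 98.451
k = 0.020065 cm/s


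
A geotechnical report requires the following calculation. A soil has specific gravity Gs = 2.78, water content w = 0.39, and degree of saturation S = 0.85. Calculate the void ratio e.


Using the relation e = Gs * w / S
e = 2.78 * 0.39 / 0.85
e = 1.2755


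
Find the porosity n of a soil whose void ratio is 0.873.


Result: 0.4661

Derivation:
Using the relation n = e / (1 + e)
n = 0.873 / (1 + 0.873)
n = 0.873 / 1.873
n = 0.4661


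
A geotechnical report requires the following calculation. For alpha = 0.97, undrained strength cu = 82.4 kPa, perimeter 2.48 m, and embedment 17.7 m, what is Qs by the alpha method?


Using Qs = alpha * cu * perimeter * L
Qs = 0.97 * 82.4 * 2.48 * 17.7
Qs = 3508.52 kN


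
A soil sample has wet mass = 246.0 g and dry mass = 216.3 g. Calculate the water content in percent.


Result: 13.73 %

Derivation:
Using w = (m_wet - m_dry) / m_dry * 100
m_wet - m_dry = 246.0 - 216.3 = 29.7 g
w = 29.7 / 216.3 * 100
w = 13.73 %


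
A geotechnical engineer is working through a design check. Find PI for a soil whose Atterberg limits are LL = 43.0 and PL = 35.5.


Using PI = LL - PL
PI = 43.0 - 35.5
PI = 7.5


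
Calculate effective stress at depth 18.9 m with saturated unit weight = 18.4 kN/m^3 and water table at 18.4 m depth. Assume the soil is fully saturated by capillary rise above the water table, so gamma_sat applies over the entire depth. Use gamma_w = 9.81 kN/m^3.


Total stress = gamma_sat * depth
sigma = 18.4 * 18.9 = 347.76 kPa
Pore water pressure u = gamma_w * (depth - d_wt)
u = 9.81 * (18.9 - 18.4) = 4.905 kPa
Effective stress = sigma - u
sigma' = 347.76 - 4.905 = 342.86 kPa


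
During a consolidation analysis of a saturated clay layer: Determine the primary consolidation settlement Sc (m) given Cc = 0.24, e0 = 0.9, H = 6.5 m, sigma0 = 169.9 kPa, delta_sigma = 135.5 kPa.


Using Sc = Cc * H / (1 + e0) * log10((sigma0 + delta_sigma) / sigma0)
Stress ratio = (169.9 + 135.5) / 169.9 = 1.79753
log10(1.79753) = 0.254676
Cc * H / (1 + e0) = 0.24 * 6.5 / (1 + 0.9) = 0.821053
Sc = 0.821053 * 0.254676
Sc = 0.2091 m


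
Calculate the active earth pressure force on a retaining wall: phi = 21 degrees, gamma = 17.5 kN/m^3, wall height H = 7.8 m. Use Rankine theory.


Result: 251.46 kN/m

Derivation:
Compute active earth pressure coefficient:
Ka = tan^2(45 - phi/2) = tan^2(34.5) = 0.472355
Compute active force:
Pa = 0.5 * Ka * gamma * H^2
Pa = 0.5 * 0.472355 * 17.5 * 7.8^2
Pa = 251.46 kN/m


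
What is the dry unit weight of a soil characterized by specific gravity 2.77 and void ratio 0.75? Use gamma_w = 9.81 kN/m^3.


Using gamma_d = Gs * gamma_w / (1 + e)
gamma_d = 2.77 * 9.81 / (1 + 0.75)
gamma_d = 2.77 * 9.81 / 1.75
gamma_d = 15.528 kN/m^3


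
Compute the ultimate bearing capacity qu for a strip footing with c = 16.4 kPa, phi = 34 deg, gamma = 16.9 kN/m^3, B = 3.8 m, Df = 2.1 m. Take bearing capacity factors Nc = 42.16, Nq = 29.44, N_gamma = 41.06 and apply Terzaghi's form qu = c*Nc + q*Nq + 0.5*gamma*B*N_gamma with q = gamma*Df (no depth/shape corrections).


Compute qu = c*Nc + gamma*Df*Nq + 0.5*gamma*B*N_gamma
Term 1: 16.4 * 42.16 = 691.424
Term 2: 16.9 * 2.1 * 29.44 = 1044.8256
Term 3: 0.5 * 16.9 * 3.8 * 41.06 = 1318.4366
qu = 691.424 + 1044.8256 + 1318.4366
qu = 3054.69 kPa


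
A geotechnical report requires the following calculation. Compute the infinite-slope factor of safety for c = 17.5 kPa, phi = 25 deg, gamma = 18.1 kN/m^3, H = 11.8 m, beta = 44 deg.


Using Fs = c / (gamma*H*sin(beta)*cos(beta)) + tan(phi)/tan(beta)
Cohesion contribution = 17.5 / (18.1*11.8*sin(44)*cos(44))
Cohesion contribution = 0.163973
Friction contribution = tan(25)/tan(44) = 0.482876
Fs = 0.163973 + 0.482876
Fs = 0.647


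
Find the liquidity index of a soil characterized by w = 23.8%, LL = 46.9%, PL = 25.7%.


Result: -0.09

Derivation:
First compute the plasticity index:
PI = LL - PL = 46.9 - 25.7 = 21.2
Then compute the liquidity index:
LI = (w - PL) / PI
LI = (23.8 - 25.7) / 21.2
LI = -0.09


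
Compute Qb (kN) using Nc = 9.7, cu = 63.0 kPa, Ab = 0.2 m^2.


Using Qb = Nc * cu * Ab
Qb = 9.7 * 63.0 * 0.2
Qb = 122.22 kN


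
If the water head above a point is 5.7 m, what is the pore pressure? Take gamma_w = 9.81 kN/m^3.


Result: 55.92 kPa

Derivation:
Using u = gamma_w * h_w
u = 9.81 * 5.7
u = 55.92 kPa


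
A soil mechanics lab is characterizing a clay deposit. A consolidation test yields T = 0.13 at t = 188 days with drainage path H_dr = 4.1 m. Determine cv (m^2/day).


Using cv = T * H_dr^2 / t
H_dr^2 = 4.1^2 = 16.81
cv = 0.13 * 16.81 / 188
cv = 0.01162 m^2/day


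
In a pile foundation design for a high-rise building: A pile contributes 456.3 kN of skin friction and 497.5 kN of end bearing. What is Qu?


Using Qu = Qf + Qb
Qu = 456.3 + 497.5
Qu = 953.8 kN


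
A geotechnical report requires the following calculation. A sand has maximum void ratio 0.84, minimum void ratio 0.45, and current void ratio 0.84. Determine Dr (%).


Using Dr = (e_max - e) / (e_max - e_min) * 100
e_max - e = 0.84 - 0.84 = 0.0
e_max - e_min = 0.84 - 0.45 = 0.39
Dr = 0.0 / 0.39 * 100
Dr = 0.0 %


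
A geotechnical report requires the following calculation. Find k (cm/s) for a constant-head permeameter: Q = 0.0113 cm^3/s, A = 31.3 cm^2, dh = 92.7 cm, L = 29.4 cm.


Result: 0.000114 cm/s

Derivation:
Compute hydraulic gradient:
i = dh / L = 92.7 / 29.4 = 3.15306
Then apply Darcy's law:
k = Q / (A * i)
k = 0.0113 / (31.3 * 3.15306)
k = 0.0113 / 98.6908
k = 0.000114 cm/s


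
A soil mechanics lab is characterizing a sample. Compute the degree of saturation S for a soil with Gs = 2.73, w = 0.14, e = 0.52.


Result: 0.735

Derivation:
Using S = Gs * w / e
S = 2.73 * 0.14 / 0.52
S = 0.735


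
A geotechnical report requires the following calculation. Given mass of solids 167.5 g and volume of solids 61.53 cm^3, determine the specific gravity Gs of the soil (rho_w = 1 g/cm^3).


Result: 2.722

Derivation:
Using Gs = m_s / (V_s * rho_w)
Since rho_w = 1 g/cm^3:
Gs = 167.5 / 61.53
Gs = 2.722


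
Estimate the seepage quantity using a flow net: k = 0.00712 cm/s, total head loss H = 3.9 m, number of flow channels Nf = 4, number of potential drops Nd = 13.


Result: 8.544e-05 m^3/s per m

Derivation:
Convert k to m/s for unit consistency with H:
k = 0.00712 cm/s = 0.00712 / 100 m/s = 7.12e-05 m/s
Using q = k * H * Nf / Nd
Nf / Nd = 4 / 13 = 0.3077
q = 7.12e-05 * 3.9 * 0.3077
q = 8.544e-05 m^3/s per m


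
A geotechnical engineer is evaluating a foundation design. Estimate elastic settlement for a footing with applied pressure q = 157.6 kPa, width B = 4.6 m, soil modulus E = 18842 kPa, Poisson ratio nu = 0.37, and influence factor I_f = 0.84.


Result: 27.895 mm

Derivation:
Using Se = q * B * (1 - nu^2) * I_f / E
1 - nu^2 = 1 - 0.37^2 = 0.8631
Se = 157.6 * 4.6 * 0.8631 * 0.84 / 18842
Se = 0.027895 m
Convert to mm: Se = 0.027895 * 1000 = 27.895 mm


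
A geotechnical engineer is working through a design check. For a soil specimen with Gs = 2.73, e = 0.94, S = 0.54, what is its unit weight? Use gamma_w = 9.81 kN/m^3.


Using gamma = gamma_w * (Gs + S*e) / (1 + e)
Numerator: Gs + S*e = 2.73 + 0.54*0.94 = 3.2376
Denominator: 1 + e = 1 + 0.94 = 1.94
gamma = 9.81 * 3.2376 / 1.94
gamma = 16.372 kN/m^3


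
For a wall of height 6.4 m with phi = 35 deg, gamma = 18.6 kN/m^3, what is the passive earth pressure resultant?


Compute passive earth pressure coefficient:
Kp = tan^2(45 + phi/2) = tan^2(62.5) = 3.690172
Compute passive force:
Pp = 0.5 * Kp * gamma * H^2
Pp = 0.5 * 3.690172 * 18.6 * 6.4^2
Pp = 1405.69 kN/m


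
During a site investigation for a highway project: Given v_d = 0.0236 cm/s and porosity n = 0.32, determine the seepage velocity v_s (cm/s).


Using v_s = v_d / n
v_s = 0.0236 / 0.32
v_s = 0.07375 cm/s


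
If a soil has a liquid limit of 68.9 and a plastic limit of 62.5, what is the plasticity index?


Result: 6.4

Derivation:
Using PI = LL - PL
PI = 68.9 - 62.5
PI = 6.4


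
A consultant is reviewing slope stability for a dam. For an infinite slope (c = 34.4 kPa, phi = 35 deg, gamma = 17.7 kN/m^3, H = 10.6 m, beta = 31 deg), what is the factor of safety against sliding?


Using Fs = c / (gamma*H*sin(beta)*cos(beta)) + tan(phi)/tan(beta)
Cohesion contribution = 34.4 / (17.7*10.6*sin(31)*cos(31))
Cohesion contribution = 0.415312
Friction contribution = tan(35)/tan(31) = 1.16534
Fs = 0.415312 + 1.16534
Fs = 1.581


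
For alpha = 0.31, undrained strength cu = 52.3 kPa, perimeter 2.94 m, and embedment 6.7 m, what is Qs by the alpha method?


Result: 319.36 kN

Derivation:
Using Qs = alpha * cu * perimeter * L
Qs = 0.31 * 52.3 * 2.94 * 6.7
Qs = 319.36 kN


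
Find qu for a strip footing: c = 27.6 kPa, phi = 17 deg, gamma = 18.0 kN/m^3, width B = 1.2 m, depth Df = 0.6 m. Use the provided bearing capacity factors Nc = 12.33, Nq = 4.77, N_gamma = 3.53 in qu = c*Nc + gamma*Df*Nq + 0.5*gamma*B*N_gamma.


Compute qu = c*Nc + gamma*Df*Nq + 0.5*gamma*B*N_gamma
Term 1: 27.6 * 12.33 = 340.308
Term 2: 18.0 * 0.6 * 4.77 = 51.516
Term 3: 0.5 * 18.0 * 1.2 * 3.53 = 38.124
qu = 340.308 + 51.516 + 38.124
qu = 429.95 kPa


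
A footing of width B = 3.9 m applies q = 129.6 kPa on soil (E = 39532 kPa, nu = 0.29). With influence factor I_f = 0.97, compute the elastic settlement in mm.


Using Se = q * B * (1 - nu^2) * I_f / E
1 - nu^2 = 1 - 0.29^2 = 0.9159
Se = 129.6 * 3.9 * 0.9159 * 0.97 / 39532
Se = 0.011359 m
Convert to mm: Se = 0.011359 * 1000 = 11.359 mm


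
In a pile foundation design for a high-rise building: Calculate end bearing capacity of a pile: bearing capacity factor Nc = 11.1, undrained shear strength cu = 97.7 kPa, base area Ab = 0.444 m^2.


Using Qb = Nc * cu * Ab
Qb = 11.1 * 97.7 * 0.444
Qb = 481.5 kN


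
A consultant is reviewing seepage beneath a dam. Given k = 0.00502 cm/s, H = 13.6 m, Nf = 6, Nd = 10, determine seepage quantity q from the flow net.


Result: 0.0004096 m^3/s per m

Derivation:
Convert k to m/s for unit consistency with H:
k = 0.00502 cm/s = 0.00502 / 100 m/s = 5.02e-05 m/s
Using q = k * H * Nf / Nd
Nf / Nd = 6 / 10 = 0.6
q = 5.02e-05 * 13.6 * 0.6
q = 0.0004096 m^3/s per m


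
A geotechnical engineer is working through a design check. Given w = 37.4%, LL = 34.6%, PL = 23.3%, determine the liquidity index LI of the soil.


First compute the plasticity index:
PI = LL - PL = 34.6 - 23.3 = 11.3
Then compute the liquidity index:
LI = (w - PL) / PI
LI = (37.4 - 23.3) / 11.3
LI = 1.248


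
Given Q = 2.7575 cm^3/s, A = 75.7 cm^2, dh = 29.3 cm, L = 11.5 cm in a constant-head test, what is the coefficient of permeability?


Result: 0.014297 cm/s

Derivation:
Compute hydraulic gradient:
i = dh / L = 29.3 / 11.5 = 2.54783
Then apply Darcy's law:
k = Q / (A * i)
k = 2.7575 / (75.7 * 2.54783)
k = 2.7575 / 192.87
k = 0.014297 cm/s


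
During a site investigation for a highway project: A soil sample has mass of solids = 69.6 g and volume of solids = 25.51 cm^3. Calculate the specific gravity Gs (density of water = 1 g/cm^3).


Result: 2.728

Derivation:
Using Gs = m_s / (V_s * rho_w)
Since rho_w = 1 g/cm^3:
Gs = 69.6 / 25.51
Gs = 2.728


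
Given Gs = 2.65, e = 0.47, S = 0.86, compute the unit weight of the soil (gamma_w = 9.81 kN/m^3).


Using gamma = gamma_w * (Gs + S*e) / (1 + e)
Numerator: Gs + S*e = 2.65 + 0.86*0.47 = 3.0542
Denominator: 1 + e = 1 + 0.47 = 1.47
gamma = 9.81 * 3.0542 / 1.47
gamma = 20.382 kN/m^3


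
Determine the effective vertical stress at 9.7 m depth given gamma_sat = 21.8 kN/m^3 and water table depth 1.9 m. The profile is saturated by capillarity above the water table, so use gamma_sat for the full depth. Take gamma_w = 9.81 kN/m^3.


Total stress = gamma_sat * depth
sigma = 21.8 * 9.7 = 211.46 kPa
Pore water pressure u = gamma_w * (depth - d_wt)
u = 9.81 * (9.7 - 1.9) = 76.518 kPa
Effective stress = sigma - u
sigma' = 211.46 - 76.518 = 134.94 kPa


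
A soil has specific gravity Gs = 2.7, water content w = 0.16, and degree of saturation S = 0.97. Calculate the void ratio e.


Result: 0.4454

Derivation:
Using the relation e = Gs * w / S
e = 2.7 * 0.16 / 0.97
e = 0.4454


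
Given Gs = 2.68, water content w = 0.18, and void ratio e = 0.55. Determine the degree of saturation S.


Using S = Gs * w / e
S = 2.68 * 0.18 / 0.55
S = 0.8771


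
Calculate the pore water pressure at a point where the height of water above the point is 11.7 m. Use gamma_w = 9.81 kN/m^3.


Using u = gamma_w * h_w
u = 9.81 * 11.7
u = 114.78 kPa


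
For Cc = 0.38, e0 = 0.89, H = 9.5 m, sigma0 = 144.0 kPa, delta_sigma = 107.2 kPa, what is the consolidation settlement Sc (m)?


Using Sc = Cc * H / (1 + e0) * log10((sigma0 + delta_sigma) / sigma0)
Stress ratio = (144.0 + 107.2) / 144.0 = 1.74444
log10(1.74444) = 0.241657
Cc * H / (1 + e0) = 0.38 * 9.5 / (1 + 0.89) = 1.91005
Sc = 1.91005 * 0.241657
Sc = 0.4616 m


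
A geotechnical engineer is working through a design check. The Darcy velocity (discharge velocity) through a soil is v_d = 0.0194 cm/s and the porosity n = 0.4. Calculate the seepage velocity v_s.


Using v_s = v_d / n
v_s = 0.0194 / 0.4
v_s = 0.0485 cm/s


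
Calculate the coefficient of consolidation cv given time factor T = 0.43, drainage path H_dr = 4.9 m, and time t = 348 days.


Using cv = T * H_dr^2 / t
H_dr^2 = 4.9^2 = 24.01
cv = 0.43 * 24.01 / 348
cv = 0.02967 m^2/day


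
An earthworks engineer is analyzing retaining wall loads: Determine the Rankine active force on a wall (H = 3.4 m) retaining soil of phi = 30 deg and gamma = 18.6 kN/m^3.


Compute active earth pressure coefficient:
Ka = tan^2(45 - phi/2) = tan^2(30.0) = 0.333333
Compute active force:
Pa = 0.5 * Ka * gamma * H^2
Pa = 0.5 * 0.333333 * 18.6 * 3.4^2
Pa = 35.84 kN/m


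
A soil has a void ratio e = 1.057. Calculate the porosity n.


Using the relation n = e / (1 + e)
n = 1.057 / (1 + 1.057)
n = 1.057 / 2.057
n = 0.5139


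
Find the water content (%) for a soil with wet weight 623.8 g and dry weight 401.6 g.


Using w = (m_wet - m_dry) / m_dry * 100
m_wet - m_dry = 623.8 - 401.6 = 222.2 g
w = 222.2 / 401.6 * 100
w = 55.33 %


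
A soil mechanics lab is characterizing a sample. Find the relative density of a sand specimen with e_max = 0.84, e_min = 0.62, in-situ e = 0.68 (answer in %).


Result: 72.73 %

Derivation:
Using Dr = (e_max - e) / (e_max - e_min) * 100
e_max - e = 0.84 - 0.68 = 0.16
e_max - e_min = 0.84 - 0.62 = 0.22
Dr = 0.16 / 0.22 * 100
Dr = 72.73 %


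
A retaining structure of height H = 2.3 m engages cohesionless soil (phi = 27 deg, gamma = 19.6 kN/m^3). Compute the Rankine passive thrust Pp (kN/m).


Compute passive earth pressure coefficient:
Kp = tan^2(45 + phi/2) = tan^2(58.5) = 2.66294
Compute passive force:
Pp = 0.5 * Kp * gamma * H^2
Pp = 0.5 * 2.66294 * 19.6 * 2.3^2
Pp = 138.05 kN/m


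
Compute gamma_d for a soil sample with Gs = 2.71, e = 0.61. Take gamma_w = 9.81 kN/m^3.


Using gamma_d = Gs * gamma_w / (1 + e)
gamma_d = 2.71 * 9.81 / (1 + 0.61)
gamma_d = 2.71 * 9.81 / 1.61
gamma_d = 16.512 kN/m^3


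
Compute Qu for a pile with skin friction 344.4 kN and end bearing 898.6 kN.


Result: 1243.0 kN

Derivation:
Using Qu = Qf + Qb
Qu = 344.4 + 898.6
Qu = 1243.0 kN


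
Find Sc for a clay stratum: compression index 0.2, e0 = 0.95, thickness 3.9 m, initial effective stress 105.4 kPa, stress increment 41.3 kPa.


Using Sc = Cc * H / (1 + e0) * log10((sigma0 + delta_sigma) / sigma0)
Stress ratio = (105.4 + 41.3) / 105.4 = 1.39184
log10(1.39184) = 0.14359
Cc * H / (1 + e0) = 0.2 * 3.9 / (1 + 0.95) = 0.4
Sc = 0.4 * 0.14359
Sc = 0.0574 m


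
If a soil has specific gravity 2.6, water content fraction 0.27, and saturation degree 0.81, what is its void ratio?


Using the relation e = Gs * w / S
e = 2.6 * 0.27 / 0.81
e = 0.8667


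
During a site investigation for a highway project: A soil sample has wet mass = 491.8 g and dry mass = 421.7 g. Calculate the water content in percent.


Result: 16.62 %

Derivation:
Using w = (m_wet - m_dry) / m_dry * 100
m_wet - m_dry = 491.8 - 421.7 = 70.1 g
w = 70.1 / 421.7 * 100
w = 16.62 %


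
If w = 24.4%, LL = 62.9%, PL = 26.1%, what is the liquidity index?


First compute the plasticity index:
PI = LL - PL = 62.9 - 26.1 = 36.8
Then compute the liquidity index:
LI = (w - PL) / PI
LI = (24.4 - 26.1) / 36.8
LI = -0.046


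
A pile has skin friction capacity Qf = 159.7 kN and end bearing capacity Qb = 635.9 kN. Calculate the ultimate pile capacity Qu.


Result: 795.6 kN

Derivation:
Using Qu = Qf + Qb
Qu = 159.7 + 635.9
Qu = 795.6 kN


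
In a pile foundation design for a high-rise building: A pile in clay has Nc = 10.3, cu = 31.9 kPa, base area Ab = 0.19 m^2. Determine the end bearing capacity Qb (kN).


Result: 62.43 kN

Derivation:
Using Qb = Nc * cu * Ab
Qb = 10.3 * 31.9 * 0.19
Qb = 62.43 kN


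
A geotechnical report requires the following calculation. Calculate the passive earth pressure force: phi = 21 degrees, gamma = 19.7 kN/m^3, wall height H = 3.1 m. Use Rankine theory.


Result: 200.4 kN/m

Derivation:
Compute passive earth pressure coefficient:
Kp = tan^2(45 + phi/2) = tan^2(55.5) = 2.117051
Compute passive force:
Pp = 0.5 * Kp * gamma * H^2
Pp = 0.5 * 2.117051 * 19.7 * 3.1^2
Pp = 200.4 kN/m


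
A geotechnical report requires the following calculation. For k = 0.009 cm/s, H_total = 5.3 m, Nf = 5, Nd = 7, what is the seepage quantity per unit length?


Convert k to m/s for unit consistency with H:
k = 0.009 cm/s = 0.009 / 100 m/s = 9e-05 m/s
Using q = k * H * Nf / Nd
Nf / Nd = 5 / 7 = 0.7143
q = 9e-05 * 5.3 * 0.7143
q = 0.0003407 m^3/s per m


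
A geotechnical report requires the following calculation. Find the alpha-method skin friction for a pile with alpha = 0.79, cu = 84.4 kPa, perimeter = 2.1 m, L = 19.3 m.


Using Qs = alpha * cu * perimeter * L
Qs = 0.79 * 84.4 * 2.1 * 19.3
Qs = 2702.38 kN


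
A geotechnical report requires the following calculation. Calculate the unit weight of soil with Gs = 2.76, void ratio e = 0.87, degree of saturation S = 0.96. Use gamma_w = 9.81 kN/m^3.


Result: 18.86 kN/m^3

Derivation:
Using gamma = gamma_w * (Gs + S*e) / (1 + e)
Numerator: Gs + S*e = 2.76 + 0.96*0.87 = 3.5952
Denominator: 1 + e = 1 + 0.87 = 1.87
gamma = 9.81 * 3.5952 / 1.87
gamma = 18.86 kN/m^3


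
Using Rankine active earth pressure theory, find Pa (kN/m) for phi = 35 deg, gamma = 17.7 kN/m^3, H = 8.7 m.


Result: 181.52 kN/m

Derivation:
Compute active earth pressure coefficient:
Ka = tan^2(45 - phi/2) = tan^2(27.5) = 0.27099
Compute active force:
Pa = 0.5 * Ka * gamma * H^2
Pa = 0.5 * 0.27099 * 17.7 * 8.7^2
Pa = 181.52 kN/m


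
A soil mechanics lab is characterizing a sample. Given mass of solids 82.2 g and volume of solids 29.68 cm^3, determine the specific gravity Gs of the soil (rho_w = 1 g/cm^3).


Using Gs = m_s / (V_s * rho_w)
Since rho_w = 1 g/cm^3:
Gs = 82.2 / 29.68
Gs = 2.77


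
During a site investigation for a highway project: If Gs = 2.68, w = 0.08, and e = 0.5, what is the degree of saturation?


Using S = Gs * w / e
S = 2.68 * 0.08 / 0.5
S = 0.4288


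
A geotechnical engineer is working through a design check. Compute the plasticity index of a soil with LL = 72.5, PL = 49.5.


Result: 23.0

Derivation:
Using PI = LL - PL
PI = 72.5 - 49.5
PI = 23.0


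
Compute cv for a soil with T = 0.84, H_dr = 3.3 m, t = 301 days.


Result: 0.03039 m^2/day

Derivation:
Using cv = T * H_dr^2 / t
H_dr^2 = 3.3^2 = 10.89
cv = 0.84 * 10.89 / 301
cv = 0.03039 m^2/day


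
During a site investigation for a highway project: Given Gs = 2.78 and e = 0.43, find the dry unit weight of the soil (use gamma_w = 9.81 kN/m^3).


Using gamma_d = Gs * gamma_w / (1 + e)
gamma_d = 2.78 * 9.81 / (1 + 0.43)
gamma_d = 2.78 * 9.81 / 1.43
gamma_d = 19.071 kN/m^3


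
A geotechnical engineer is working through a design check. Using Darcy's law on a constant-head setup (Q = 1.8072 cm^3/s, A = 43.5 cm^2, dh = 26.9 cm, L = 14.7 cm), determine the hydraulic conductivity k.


Compute hydraulic gradient:
i = dh / L = 26.9 / 14.7 = 1.82993
Then apply Darcy's law:
k = Q / (A * i)
k = 1.8072 / (43.5 * 1.82993)
k = 1.8072 / 79.602
k = 0.022703 cm/s


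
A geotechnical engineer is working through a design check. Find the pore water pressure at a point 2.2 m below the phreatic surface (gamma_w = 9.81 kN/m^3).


Using u = gamma_w * h_w
u = 9.81 * 2.2
u = 21.58 kPa


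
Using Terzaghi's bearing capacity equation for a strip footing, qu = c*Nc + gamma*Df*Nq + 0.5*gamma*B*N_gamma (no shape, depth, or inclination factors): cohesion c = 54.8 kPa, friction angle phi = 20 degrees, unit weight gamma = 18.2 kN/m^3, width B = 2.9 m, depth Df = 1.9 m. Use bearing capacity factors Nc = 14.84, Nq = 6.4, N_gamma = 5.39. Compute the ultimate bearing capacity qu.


Result: 1176.79 kPa

Derivation:
Compute qu = c*Nc + gamma*Df*Nq + 0.5*gamma*B*N_gamma
Term 1: 54.8 * 14.84 = 813.232
Term 2: 18.2 * 1.9 * 6.4 = 221.312
Term 3: 0.5 * 18.2 * 2.9 * 5.39 = 142.2421
qu = 813.232 + 221.312 + 142.2421
qu = 1176.79 kPa


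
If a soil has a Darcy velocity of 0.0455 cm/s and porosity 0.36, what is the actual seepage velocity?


Result: 0.12639 cm/s

Derivation:
Using v_s = v_d / n
v_s = 0.0455 / 0.36
v_s = 0.12639 cm/s


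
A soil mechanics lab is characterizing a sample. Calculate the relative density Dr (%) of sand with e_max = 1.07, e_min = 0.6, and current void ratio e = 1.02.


Using Dr = (e_max - e) / (e_max - e_min) * 100
e_max - e = 1.07 - 1.02 = 0.05
e_max - e_min = 1.07 - 0.6 = 0.47
Dr = 0.05 / 0.47 * 100
Dr = 10.64 %


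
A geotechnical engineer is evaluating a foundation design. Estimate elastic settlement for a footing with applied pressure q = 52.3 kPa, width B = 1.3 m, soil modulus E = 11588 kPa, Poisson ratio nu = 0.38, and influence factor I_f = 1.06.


Result: 5.321 mm

Derivation:
Using Se = q * B * (1 - nu^2) * I_f / E
1 - nu^2 = 1 - 0.38^2 = 0.8556
Se = 52.3 * 1.3 * 0.8556 * 1.06 / 11588
Se = 0.005321 m
Convert to mm: Se = 0.005321 * 1000 = 5.321 mm


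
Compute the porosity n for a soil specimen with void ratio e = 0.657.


Result: 0.3965

Derivation:
Using the relation n = e / (1 + e)
n = 0.657 / (1 + 0.657)
n = 0.657 / 1.657
n = 0.3965


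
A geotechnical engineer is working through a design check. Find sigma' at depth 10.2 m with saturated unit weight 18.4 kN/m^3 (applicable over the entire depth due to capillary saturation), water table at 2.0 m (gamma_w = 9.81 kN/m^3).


Result: 107.24 kPa

Derivation:
Total stress = gamma_sat * depth
sigma = 18.4 * 10.2 = 187.68 kPa
Pore water pressure u = gamma_w * (depth - d_wt)
u = 9.81 * (10.2 - 2.0) = 80.442 kPa
Effective stress = sigma - u
sigma' = 187.68 - 80.442 = 107.24 kPa


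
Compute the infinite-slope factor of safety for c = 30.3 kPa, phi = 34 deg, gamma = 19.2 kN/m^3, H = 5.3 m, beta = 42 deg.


Using Fs = c / (gamma*H*sin(beta)*cos(beta)) + tan(phi)/tan(beta)
Cohesion contribution = 30.3 / (19.2*5.3*sin(42)*cos(42))
Cohesion contribution = 0.598799
Friction contribution = tan(34)/tan(42) = 0.749118
Fs = 0.598799 + 0.749118
Fs = 1.348


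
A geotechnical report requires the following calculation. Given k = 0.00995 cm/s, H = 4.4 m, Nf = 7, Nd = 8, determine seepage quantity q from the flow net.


Convert k to m/s for unit consistency with H:
k = 0.00995 cm/s = 0.00995 / 100 m/s = 9.95e-05 m/s
Using q = k * H * Nf / Nd
Nf / Nd = 7 / 8 = 0.875
q = 9.95e-05 * 4.4 * 0.875
q = 0.0003831 m^3/s per m


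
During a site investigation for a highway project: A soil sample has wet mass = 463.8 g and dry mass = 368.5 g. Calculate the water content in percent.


Using w = (m_wet - m_dry) / m_dry * 100
m_wet - m_dry = 463.8 - 368.5 = 95.3 g
w = 95.3 / 368.5 * 100
w = 25.86 %


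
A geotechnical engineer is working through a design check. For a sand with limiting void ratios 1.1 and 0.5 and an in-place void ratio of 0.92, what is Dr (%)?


Using Dr = (e_max - e) / (e_max - e_min) * 100
e_max - e = 1.1 - 0.92 = 0.18
e_max - e_min = 1.1 - 0.5 = 0.6
Dr = 0.18 / 0.6 * 100
Dr = 30.0 %


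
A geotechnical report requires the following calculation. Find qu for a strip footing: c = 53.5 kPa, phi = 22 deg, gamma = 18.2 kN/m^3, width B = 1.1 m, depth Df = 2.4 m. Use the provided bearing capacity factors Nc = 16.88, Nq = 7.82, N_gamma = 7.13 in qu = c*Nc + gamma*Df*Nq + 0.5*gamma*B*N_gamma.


Compute qu = c*Nc + gamma*Df*Nq + 0.5*gamma*B*N_gamma
Term 1: 53.5 * 16.88 = 903.08
Term 2: 18.2 * 2.4 * 7.82 = 341.5776
Term 3: 0.5 * 18.2 * 1.1 * 7.13 = 71.3713
qu = 903.08 + 341.5776 + 71.3713
qu = 1316.03 kPa


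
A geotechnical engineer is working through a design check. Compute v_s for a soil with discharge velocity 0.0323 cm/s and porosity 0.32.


Result: 0.10094 cm/s

Derivation:
Using v_s = v_d / n
v_s = 0.0323 / 0.32
v_s = 0.10094 cm/s


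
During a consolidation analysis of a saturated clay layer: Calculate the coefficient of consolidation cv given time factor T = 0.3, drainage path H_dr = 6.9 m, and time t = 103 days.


Result: 0.13867 m^2/day

Derivation:
Using cv = T * H_dr^2 / t
H_dr^2 = 6.9^2 = 47.61
cv = 0.3 * 47.61 / 103
cv = 0.13867 m^2/day


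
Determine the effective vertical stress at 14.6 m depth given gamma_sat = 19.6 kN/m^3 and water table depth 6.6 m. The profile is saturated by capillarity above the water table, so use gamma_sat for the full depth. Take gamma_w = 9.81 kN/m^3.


Total stress = gamma_sat * depth
sigma = 19.6 * 14.6 = 286.16 kPa
Pore water pressure u = gamma_w * (depth - d_wt)
u = 9.81 * (14.6 - 6.6) = 78.48 kPa
Effective stress = sigma - u
sigma' = 286.16 - 78.48 = 207.68 kPa


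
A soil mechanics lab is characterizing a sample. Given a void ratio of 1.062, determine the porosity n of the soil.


Result: 0.515

Derivation:
Using the relation n = e / (1 + e)
n = 1.062 / (1 + 1.062)
n = 1.062 / 2.062
n = 0.515


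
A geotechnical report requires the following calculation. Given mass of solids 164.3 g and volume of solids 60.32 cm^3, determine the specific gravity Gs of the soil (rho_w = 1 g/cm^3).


Using Gs = m_s / (V_s * rho_w)
Since rho_w = 1 g/cm^3:
Gs = 164.3 / 60.32
Gs = 2.724


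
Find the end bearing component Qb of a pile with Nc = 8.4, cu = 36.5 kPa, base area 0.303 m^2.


Using Qb = Nc * cu * Ab
Qb = 8.4 * 36.5 * 0.303
Qb = 92.9 kN


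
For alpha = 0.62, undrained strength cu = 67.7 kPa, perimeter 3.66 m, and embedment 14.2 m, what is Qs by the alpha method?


Using Qs = alpha * cu * perimeter * L
Qs = 0.62 * 67.7 * 3.66 * 14.2
Qs = 2181.47 kN


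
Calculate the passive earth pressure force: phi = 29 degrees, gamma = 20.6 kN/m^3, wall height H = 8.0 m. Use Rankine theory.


Result: 1899.85 kN/m

Derivation:
Compute passive earth pressure coefficient:
Kp = tan^2(45 + phi/2) = tan^2(59.5) = 2.88206
Compute passive force:
Pp = 0.5 * Kp * gamma * H^2
Pp = 0.5 * 2.88206 * 20.6 * 8.0^2
Pp = 1899.85 kN/m


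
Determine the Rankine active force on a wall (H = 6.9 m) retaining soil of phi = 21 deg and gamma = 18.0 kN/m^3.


Compute active earth pressure coefficient:
Ka = tan^2(45 - phi/2) = tan^2(34.5) = 0.472355
Compute active force:
Pa = 0.5 * Ka * gamma * H^2
Pa = 0.5 * 0.472355 * 18.0 * 6.9^2
Pa = 202.4 kN/m


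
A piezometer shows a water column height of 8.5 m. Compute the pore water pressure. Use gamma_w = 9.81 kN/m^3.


Using u = gamma_w * h_w
u = 9.81 * 8.5
u = 83.39 kPa


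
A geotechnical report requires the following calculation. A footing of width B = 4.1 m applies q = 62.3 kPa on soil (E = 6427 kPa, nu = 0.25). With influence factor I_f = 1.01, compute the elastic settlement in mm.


Result: 37.632 mm

Derivation:
Using Se = q * B * (1 - nu^2) * I_f / E
1 - nu^2 = 1 - 0.25^2 = 0.9375
Se = 62.3 * 4.1 * 0.9375 * 1.01 / 6427
Se = 0.037632 m
Convert to mm: Se = 0.037632 * 1000 = 37.632 mm


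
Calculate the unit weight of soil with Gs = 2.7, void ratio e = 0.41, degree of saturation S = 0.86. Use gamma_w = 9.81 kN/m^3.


Result: 21.238 kN/m^3

Derivation:
Using gamma = gamma_w * (Gs + S*e) / (1 + e)
Numerator: Gs + S*e = 2.7 + 0.86*0.41 = 3.0526
Denominator: 1 + e = 1 + 0.41 = 1.41
gamma = 9.81 * 3.0526 / 1.41
gamma = 21.238 kN/m^3


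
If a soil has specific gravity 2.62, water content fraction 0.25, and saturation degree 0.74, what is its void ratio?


Result: 0.8851

Derivation:
Using the relation e = Gs * w / S
e = 2.62 * 0.25 / 0.74
e = 0.8851


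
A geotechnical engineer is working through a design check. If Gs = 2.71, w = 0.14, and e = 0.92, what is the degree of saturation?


Result: 0.4124

Derivation:
Using S = Gs * w / e
S = 2.71 * 0.14 / 0.92
S = 0.4124


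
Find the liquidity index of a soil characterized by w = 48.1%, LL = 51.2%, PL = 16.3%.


First compute the plasticity index:
PI = LL - PL = 51.2 - 16.3 = 34.9
Then compute the liquidity index:
LI = (w - PL) / PI
LI = (48.1 - 16.3) / 34.9
LI = 0.911


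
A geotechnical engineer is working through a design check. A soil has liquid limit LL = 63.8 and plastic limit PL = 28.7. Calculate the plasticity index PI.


Using PI = LL - PL
PI = 63.8 - 28.7
PI = 35.1


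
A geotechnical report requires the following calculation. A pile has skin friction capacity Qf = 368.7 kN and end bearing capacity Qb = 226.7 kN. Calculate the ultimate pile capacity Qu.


Using Qu = Qf + Qb
Qu = 368.7 + 226.7
Qu = 595.4 kN


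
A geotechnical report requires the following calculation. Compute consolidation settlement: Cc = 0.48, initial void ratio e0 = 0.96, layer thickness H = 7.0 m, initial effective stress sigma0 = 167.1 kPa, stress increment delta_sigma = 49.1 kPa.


Using Sc = Cc * H / (1 + e0) * log10((sigma0 + delta_sigma) / sigma0)
Stress ratio = (167.1 + 49.1) / 167.1 = 1.29384
log10(1.29384) = 0.111879
Cc * H / (1 + e0) = 0.48 * 7.0 / (1 + 0.96) = 1.71429
Sc = 1.71429 * 0.111879
Sc = 0.1918 m


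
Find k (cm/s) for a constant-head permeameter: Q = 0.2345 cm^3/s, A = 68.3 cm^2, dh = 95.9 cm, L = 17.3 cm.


Compute hydraulic gradient:
i = dh / L = 95.9 / 17.3 = 5.54335
Then apply Darcy's law:
k = Q / (A * i)
k = 0.2345 / (68.3 * 5.54335)
k = 0.2345 / 378.611
k = 0.000619 cm/s


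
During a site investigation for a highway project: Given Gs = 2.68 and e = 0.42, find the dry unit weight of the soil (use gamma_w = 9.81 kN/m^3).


Using gamma_d = Gs * gamma_w / (1 + e)
gamma_d = 2.68 * 9.81 / (1 + 0.42)
gamma_d = 2.68 * 9.81 / 1.42
gamma_d = 18.515 kN/m^3


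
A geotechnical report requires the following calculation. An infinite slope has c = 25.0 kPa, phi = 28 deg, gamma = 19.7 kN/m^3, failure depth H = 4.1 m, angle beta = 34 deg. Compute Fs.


Using Fs = c / (gamma*H*sin(beta)*cos(beta)) + tan(phi)/tan(beta)
Cohesion contribution = 25.0 / (19.7*4.1*sin(34)*cos(34))
Cohesion contribution = 0.667658
Friction contribution = tan(28)/tan(34) = 0.788292
Fs = 0.667658 + 0.788292
Fs = 1.456


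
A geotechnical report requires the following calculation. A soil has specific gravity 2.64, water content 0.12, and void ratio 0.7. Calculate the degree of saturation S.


Result: 0.4526

Derivation:
Using S = Gs * w / e
S = 2.64 * 0.12 / 0.7
S = 0.4526


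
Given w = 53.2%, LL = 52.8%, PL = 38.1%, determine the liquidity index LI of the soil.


First compute the plasticity index:
PI = LL - PL = 52.8 - 38.1 = 14.7
Then compute the liquidity index:
LI = (w - PL) / PI
LI = (53.2 - 38.1) / 14.7
LI = 1.027


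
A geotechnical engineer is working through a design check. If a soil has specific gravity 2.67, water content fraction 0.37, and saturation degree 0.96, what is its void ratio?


Using the relation e = Gs * w / S
e = 2.67 * 0.37 / 0.96
e = 1.0291


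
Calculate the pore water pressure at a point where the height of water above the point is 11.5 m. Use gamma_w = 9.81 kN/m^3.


Using u = gamma_w * h_w
u = 9.81 * 11.5
u = 112.82 kPa


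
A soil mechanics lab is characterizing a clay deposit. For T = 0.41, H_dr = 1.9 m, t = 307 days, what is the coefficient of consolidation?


Using cv = T * H_dr^2 / t
H_dr^2 = 1.9^2 = 3.61
cv = 0.41 * 3.61 / 307
cv = 0.00482 m^2/day


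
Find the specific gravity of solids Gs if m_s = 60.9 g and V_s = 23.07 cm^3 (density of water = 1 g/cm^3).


Using Gs = m_s / (V_s * rho_w)
Since rho_w = 1 g/cm^3:
Gs = 60.9 / 23.07
Gs = 2.64


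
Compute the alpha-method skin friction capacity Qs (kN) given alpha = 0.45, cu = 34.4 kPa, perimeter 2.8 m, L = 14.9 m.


Result: 645.83 kN

Derivation:
Using Qs = alpha * cu * perimeter * L
Qs = 0.45 * 34.4 * 2.8 * 14.9
Qs = 645.83 kN


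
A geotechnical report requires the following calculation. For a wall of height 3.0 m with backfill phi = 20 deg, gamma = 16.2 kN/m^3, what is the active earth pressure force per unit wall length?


Compute active earth pressure coefficient:
Ka = tan^2(45 - phi/2) = tan^2(35.0) = 0.490291
Compute active force:
Pa = 0.5 * Ka * gamma * H^2
Pa = 0.5 * 0.490291 * 16.2 * 3.0^2
Pa = 35.74 kN/m


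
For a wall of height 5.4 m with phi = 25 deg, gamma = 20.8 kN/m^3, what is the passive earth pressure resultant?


Compute passive earth pressure coefficient:
Kp = tan^2(45 + phi/2) = tan^2(57.5) = 2.463913
Compute passive force:
Pp = 0.5 * Kp * gamma * H^2
Pp = 0.5 * 2.463913 * 20.8 * 5.4^2
Pp = 747.22 kN/m


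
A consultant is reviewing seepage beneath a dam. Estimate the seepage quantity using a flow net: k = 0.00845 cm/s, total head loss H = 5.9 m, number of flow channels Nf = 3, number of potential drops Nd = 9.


Convert k to m/s for unit consistency with H:
k = 0.00845 cm/s = 0.00845 / 100 m/s = 8.45e-05 m/s
Using q = k * H * Nf / Nd
Nf / Nd = 3 / 9 = 0.3333
q = 8.45e-05 * 5.9 * 0.3333
q = 0.0001662 m^3/s per m


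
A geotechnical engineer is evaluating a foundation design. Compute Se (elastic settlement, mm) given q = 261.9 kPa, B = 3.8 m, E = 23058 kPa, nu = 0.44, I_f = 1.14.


Using Se = q * B * (1 - nu^2) * I_f / E
1 - nu^2 = 1 - 0.44^2 = 0.8064
Se = 261.9 * 3.8 * 0.8064 * 1.14 / 23058
Se = 0.039678 m
Convert to mm: Se = 0.039678 * 1000 = 39.678 mm


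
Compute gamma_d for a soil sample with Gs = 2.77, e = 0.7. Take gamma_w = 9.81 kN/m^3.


Using gamma_d = Gs * gamma_w / (1 + e)
gamma_d = 2.77 * 9.81 / (1 + 0.7)
gamma_d = 2.77 * 9.81 / 1.7
gamma_d = 15.985 kN/m^3


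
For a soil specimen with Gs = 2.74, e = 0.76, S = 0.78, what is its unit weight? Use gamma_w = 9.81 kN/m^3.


Using gamma = gamma_w * (Gs + S*e) / (1 + e)
Numerator: Gs + S*e = 2.74 + 0.78*0.76 = 3.3328
Denominator: 1 + e = 1 + 0.76 = 1.76
gamma = 9.81 * 3.3328 / 1.76
gamma = 18.577 kN/m^3


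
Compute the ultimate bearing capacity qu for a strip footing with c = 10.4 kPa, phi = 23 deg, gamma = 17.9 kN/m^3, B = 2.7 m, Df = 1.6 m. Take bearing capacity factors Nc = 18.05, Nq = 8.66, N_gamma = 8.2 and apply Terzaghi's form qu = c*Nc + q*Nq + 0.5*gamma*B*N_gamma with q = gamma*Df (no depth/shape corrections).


Compute qu = c*Nc + gamma*Df*Nq + 0.5*gamma*B*N_gamma
Term 1: 10.4 * 18.05 = 187.72
Term 2: 17.9 * 1.6 * 8.66 = 248.0224
Term 3: 0.5 * 17.9 * 2.7 * 8.2 = 198.153
qu = 187.72 + 248.0224 + 198.153
qu = 633.9 kPa


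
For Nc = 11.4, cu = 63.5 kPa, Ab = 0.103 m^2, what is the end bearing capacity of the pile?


Using Qb = Nc * cu * Ab
Qb = 11.4 * 63.5 * 0.103
Qb = 74.56 kN


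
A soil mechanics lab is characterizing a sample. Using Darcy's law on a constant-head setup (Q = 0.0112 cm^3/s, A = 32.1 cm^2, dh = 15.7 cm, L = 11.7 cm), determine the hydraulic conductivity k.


Result: 0.00026 cm/s

Derivation:
Compute hydraulic gradient:
i = dh / L = 15.7 / 11.7 = 1.34188
Then apply Darcy's law:
k = Q / (A * i)
k = 0.0112 / (32.1 * 1.34188)
k = 0.0112 / 43.0744
k = 0.00026 cm/s
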